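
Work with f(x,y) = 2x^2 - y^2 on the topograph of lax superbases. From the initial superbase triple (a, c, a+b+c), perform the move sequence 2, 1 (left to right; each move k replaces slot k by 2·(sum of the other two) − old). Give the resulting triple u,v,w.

start (2,-1,1) = (f(1,0),f(0,1),f(1,1))
replace slot 2: 2·(2+1) − (-1) = 7 → (2,7,1)
replace slot 1: 2·(7+1) − 2 = 14 → (14,7,1)

14,7,1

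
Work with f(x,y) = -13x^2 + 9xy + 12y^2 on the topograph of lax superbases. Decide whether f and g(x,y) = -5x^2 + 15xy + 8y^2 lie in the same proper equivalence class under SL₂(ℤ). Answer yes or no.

D₁ = 705, D₂ = 385
discriminants differ ⇒ not SL₂(ℤ)-equivalent

no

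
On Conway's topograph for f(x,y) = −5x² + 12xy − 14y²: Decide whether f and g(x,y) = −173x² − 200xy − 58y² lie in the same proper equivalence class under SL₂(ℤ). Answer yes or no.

D₁ = -136, D₂ = -136
f is negative-definite; reduce −f:
−f: translate: b→-2 (≡-12 mod 10), so (5,-12,14)→(5,-2,7)
−f: reduced (well bottom): (5,-2,7) with a≤c, −a<b≤a
flip sign back: reduced form of f is (-5,2,-7)
g is negative-definite; reduce −g:
−g: translate: b→-146 (≡200 mod 346), so (173,200,58)→(173,-146,31)
−g: flip: (173,-146,31)→(31,146,173)
−g: translate: b→22 (≡146 mod 62), so (31,146,173)→(31,22,5)
−g: flip: (31,22,5)→(5,-22,31)
−g: translate: b→-2 (≡-22 mod 10), so (5,-22,31)→(5,-2,7)
−g: reduced (well bottom): (5,-2,7) with a≤c, −a<b≤a
flip sign back: reduced form of g is (-5,2,-7)
reduced forms (-5, 2, -7) vs (-5, 2, -7) ⇒ equivalent

yes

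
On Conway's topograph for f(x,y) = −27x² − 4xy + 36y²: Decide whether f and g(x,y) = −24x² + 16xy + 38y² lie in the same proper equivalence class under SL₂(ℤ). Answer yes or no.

D₁ = 3904, D₂ = 3904
river cycle of f (length 14): (-27, 50, 13), (13, 54, -19), (-19, 60, 4), (4, 60, -19), (-19, 54, 13), (13, 50, -27), (-27, 58, 5), (5, 62, -3), (-3, 58, 45), (45, 32, -16), … (4 more)
river cycle of g (length 26): (38, 60, -2), (-2, 60, 38), (38, 16, -24), (-24, 32, 30), (30, 28, -26), (-26, 24, 32), (32, 40, -18), (-18, 32, 40), (40, 48, -10), (-10, 52, 30), … (16 more)
cycles differ ⇒ inequivalent

no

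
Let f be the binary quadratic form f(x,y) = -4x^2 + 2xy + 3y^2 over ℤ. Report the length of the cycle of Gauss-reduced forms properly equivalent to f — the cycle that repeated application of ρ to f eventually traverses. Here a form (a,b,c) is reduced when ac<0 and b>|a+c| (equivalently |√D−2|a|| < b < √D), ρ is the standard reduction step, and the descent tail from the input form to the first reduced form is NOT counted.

D = 52, ⌊√D⌋ = 7
river: ρ → (3,4,-3)
river: ρ → (-3,2,4)
river: ρ → (4,6,-1)
river: ρ → (-1,6,4)
river: ρ → (4,2,-3)
river: ρ → (-3,4,3)
river: ρ → (3,2,-4)
river: ρ → (-4,6,1)
river: ρ → (1,6,-4)
river: ρ → (-4,2,3)
ρ-cycle length = 10 (tail of 0 descent steps not counted)

10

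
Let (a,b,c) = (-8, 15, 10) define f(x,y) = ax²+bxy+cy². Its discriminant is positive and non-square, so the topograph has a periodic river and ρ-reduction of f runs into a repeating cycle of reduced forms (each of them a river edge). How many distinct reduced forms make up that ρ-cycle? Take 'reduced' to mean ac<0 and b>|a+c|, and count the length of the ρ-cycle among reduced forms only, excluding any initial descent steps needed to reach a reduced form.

D = 545, ⌊√D⌋ = 23
river: ρ → (10,5,-13)
river: ρ → (-13,21,2)
river: ρ → (2,23,-2)
river: ρ → (-2,21,13)
river: ρ → (13,5,-10)
river: ρ → (-10,15,8)
river: ρ → (8,17,-8)
river: ρ → (-8,15,10)
ρ-cycle length = 8 (tail of 0 descent steps not counted)

8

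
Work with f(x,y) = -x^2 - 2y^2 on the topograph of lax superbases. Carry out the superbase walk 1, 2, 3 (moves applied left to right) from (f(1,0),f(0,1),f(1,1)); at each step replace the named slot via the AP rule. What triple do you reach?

start (-1,-2,-3) = (f(1,0),f(0,1),f(1,1))
replace slot 1: 2·((-2)+(-3)) − (-1) = -9 → (-9,-2,-3)
replace slot 2: 2·((-9)+(-3)) − (-2) = -22 → (-9,-22,-3)
replace slot 3: 2·((-9)+(-22)) − (-3) = -59 → (-9,-22,-59)

-9,-22,-59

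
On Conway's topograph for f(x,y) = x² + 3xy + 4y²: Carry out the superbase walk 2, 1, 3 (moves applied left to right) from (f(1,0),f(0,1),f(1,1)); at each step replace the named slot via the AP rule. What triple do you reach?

start (1,4,8) = (f(1,0),f(0,1),f(1,1))
replace slot 2: 2·(1+8) − 4 = 14 → (1,14,8)
replace slot 1: 2·(14+8) − 1 = 43 → (43,14,8)
replace slot 3: 2·(43+14) − 8 = 106 → (43,14,106)

43,14,106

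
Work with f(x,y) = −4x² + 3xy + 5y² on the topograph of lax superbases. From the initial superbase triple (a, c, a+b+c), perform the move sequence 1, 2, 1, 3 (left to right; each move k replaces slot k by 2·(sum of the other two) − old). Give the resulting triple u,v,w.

start (-4,5,4) = (f(1,0),f(0,1),f(1,1))
replace slot 1: 2·(5+4) − (-4) = 22 → (22,5,4)
replace slot 2: 2·(22+4) − 5 = 47 → (22,47,4)
replace slot 1: 2·(47+4) − 22 = 80 → (80,47,4)
replace slot 3: 2·(80+47) − 4 = 250 → (80,47,250)

80,47,250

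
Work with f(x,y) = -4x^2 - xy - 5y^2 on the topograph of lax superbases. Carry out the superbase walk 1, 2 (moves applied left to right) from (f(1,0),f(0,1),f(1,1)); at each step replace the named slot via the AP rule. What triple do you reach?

start (-4,-5,-10) = (f(1,0),f(0,1),f(1,1))
replace slot 1: 2·((-5)+(-10)) − (-4) = -26 → (-26,-5,-10)
replace slot 2: 2·((-26)+(-10)) − (-5) = -67 → (-26,-67,-10)

-26,-67,-10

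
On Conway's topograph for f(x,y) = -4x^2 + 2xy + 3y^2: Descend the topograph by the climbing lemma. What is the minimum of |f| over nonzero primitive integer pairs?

river: ρ → (3,4,-3)
river: ρ → (-3,2,4)
river: ρ → (4,6,-1)
river: ρ → (-1,6,4)
river: ρ → (4,2,-3)
river: ρ → (-3,4,3)
river: ρ → (3,2,-4)
river: ρ → (-4,6,1)
river: ρ → (1,6,-4)
river: ρ → (-4,2,3)
closes: descent 0, river 10
min |a| on river = 1

1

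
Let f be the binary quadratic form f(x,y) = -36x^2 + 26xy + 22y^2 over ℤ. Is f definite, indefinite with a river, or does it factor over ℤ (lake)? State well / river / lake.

D = b²−4ac = 26² − 4·(-36)·22 = 3844
D = 62² is a perfect square ⇒ form factors over ℤ ⇒ lakes

lake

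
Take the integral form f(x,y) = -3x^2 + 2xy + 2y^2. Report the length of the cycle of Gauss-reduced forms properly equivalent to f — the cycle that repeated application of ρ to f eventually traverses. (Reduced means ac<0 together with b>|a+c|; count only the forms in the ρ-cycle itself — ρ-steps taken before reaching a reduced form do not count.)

D = 28, ⌊√D⌋ = 5
river: ρ → (2,2,-3)
river: ρ → (-3,4,1)
river: ρ → (1,4,-3)
river: ρ → (-3,2,2)
ρ-cycle length = 4 (tail of 0 descent steps not counted)

4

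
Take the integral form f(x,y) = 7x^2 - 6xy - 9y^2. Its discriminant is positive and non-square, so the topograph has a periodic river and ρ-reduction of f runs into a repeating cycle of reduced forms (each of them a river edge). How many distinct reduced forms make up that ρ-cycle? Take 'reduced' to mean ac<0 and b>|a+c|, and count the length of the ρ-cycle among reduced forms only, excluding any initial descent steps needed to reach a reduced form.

D = 288, ⌊√D⌋ = 16
descent: ρ → (-9,6,7)  [lands on river]
river: ρ → (7,8,-8)
river: ρ → (-8,8,7)
river: ρ → (7,6,-9)
river: ρ → (-9,12,4)
river: ρ → (4,12,-9)
ρ-cycle length = 6 (tail of 1 descent step not counted)

6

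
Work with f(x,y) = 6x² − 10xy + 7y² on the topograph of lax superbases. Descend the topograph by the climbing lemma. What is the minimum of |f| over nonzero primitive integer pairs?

translate: b→2 (≡-10 mod 12), so (6,-10,7)→(6,2,3)
flip: (6,2,3)→(3,-2,6)
reduced (well bottom): (3,-2,6) with a≤c, −a<b≤a
well minimum = a = 3

3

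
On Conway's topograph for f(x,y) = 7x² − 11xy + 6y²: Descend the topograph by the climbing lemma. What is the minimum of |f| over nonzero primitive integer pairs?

translate: b→3 (≡-11 mod 14), so (7,-11,6)→(7,3,2)
flip: (7,3,2)→(2,-3,7)
translate: b→1 (≡-3 mod 4), so (2,-3,7)→(2,1,6)
reduced (well bottom): (2,1,6) with a≤c, −a<b≤a
well minimum = a = 2

2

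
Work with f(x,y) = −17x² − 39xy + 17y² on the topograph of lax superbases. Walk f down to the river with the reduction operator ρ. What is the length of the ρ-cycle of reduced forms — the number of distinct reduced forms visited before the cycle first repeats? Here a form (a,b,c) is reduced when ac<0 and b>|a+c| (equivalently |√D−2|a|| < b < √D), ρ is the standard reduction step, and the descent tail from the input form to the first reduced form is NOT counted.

D = 2677, ⌊√D⌋ = 51
descent: ρ → (17,39,-17)  [lands on river]
river: ρ → (-17,29,27)
river: ρ → (27,25,-19)
river: ρ → (-19,51,1)
river: ρ → (1,51,-19)
river: ρ → (-19,25,27)
river: ρ → (27,29,-17)
river: ρ → (-17,39,17)
river: ρ → (17,29,-27)
river: ρ → (-27,25,19)
river: ρ → (19,51,-1)
river: ρ → (-1,51,19)
river: ρ → (19,25,-27)
river: ρ → (-27,29,17)
ρ-cycle length = 14 (tail of 1 descent step not counted)

14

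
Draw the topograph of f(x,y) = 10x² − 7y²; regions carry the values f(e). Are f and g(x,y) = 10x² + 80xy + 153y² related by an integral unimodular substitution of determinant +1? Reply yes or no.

D₁ = 280, D₂ = 280
river cycle of f (length 4): (-7, 14, 3), (3, 16, -2), (-2, 16, 3), (3, 14, -7)
river cycle of g (length 4): (-7, 14, 3), (3, 16, -2), (-2, 16, 3), (3, 14, -7)
cycles coincide ⇒ equivalent

yes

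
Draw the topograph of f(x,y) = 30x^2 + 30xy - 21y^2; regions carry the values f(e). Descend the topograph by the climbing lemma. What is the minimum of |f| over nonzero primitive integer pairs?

river: ρ → (-21,54,6)
river: ρ → (6,54,-21)
river: ρ → (-21,30,30)
river: ρ → (30,30,-21)
closes: descent 0, river 4
min |a| on river = 6

6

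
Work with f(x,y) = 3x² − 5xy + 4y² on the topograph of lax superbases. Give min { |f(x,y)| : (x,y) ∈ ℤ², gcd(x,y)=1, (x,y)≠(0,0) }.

translate: b→1 (≡-5 mod 6), so (3,-5,4)→(3,1,2)
flip: (3,1,2)→(2,-1,3)
reduced (well bottom): (2,-1,3) with a≤c, −a<b≤a
well minimum = a = 2

2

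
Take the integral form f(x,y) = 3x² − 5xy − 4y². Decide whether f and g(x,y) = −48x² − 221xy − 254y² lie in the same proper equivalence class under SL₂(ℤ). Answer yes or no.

D₁ = 73, D₂ = 73
river cycle of f (length 18): (-4, 5, 3), (3, 7, -2), (-2, 5, 6), (6, 7, -1), (-1, 7, 6), (6, 5, -2), (-2, 7, 3), (3, 5, -4), (-4, 3, 4), (4, 5, -3), … (8 more)
river cycle of g (length 18): (-4, 5, 3), (3, 7, -2), (-2, 5, 6), (6, 7, -1), (-1, 7, 6), (6, 5, -2), (-2, 7, 3), (3, 5, -4), (-4, 3, 4), (4, 5, -3), … (8 more)
cycles coincide ⇒ equivalent

yes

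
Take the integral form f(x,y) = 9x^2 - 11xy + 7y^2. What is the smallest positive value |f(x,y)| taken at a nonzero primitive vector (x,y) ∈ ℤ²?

translate: b→7 (≡-11 mod 18), so (9,-11,7)→(9,7,5)
flip: (9,7,5)→(5,-7,9)
translate: b→3 (≡-7 mod 10), so (5,-7,9)→(5,3,7)
reduced (well bottom): (5,3,7) with a≤c, −a<b≤a
well minimum = a = 5

5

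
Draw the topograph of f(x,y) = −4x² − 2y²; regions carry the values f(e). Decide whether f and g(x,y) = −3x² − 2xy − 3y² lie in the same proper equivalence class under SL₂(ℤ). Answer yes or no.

D₁ = -32, D₂ = -32
f is negative-definite; reduce −f:
−f: flip: (4,0,2)→(2,0,4)
−f: reduced (well bottom): (2,0,4) with a≤c, −a<b≤a
flip sign back: reduced form of f is (-2,0,-4)
g is negative-definite; reduce −g:
−g: reduced (well bottom): (3,2,3) with a≤c, −a<b≤a
flip sign back: reduced form of g is (-3,-2,-3)
reduced forms (-2, 0, -4) vs (-3, -2, -3) ⇒ inequivalent

no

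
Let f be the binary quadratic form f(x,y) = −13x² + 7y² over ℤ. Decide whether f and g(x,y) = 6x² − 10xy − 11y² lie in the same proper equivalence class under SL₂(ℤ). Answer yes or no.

D₁ = 364, D₂ = 364
river cycle of f (length 8): (7, 14, -6), (-6, 10, 11), (11, 12, -5), (-5, 18, 2), (2, 18, -5), (-5, 12, 11), (11, 10, -6), (-6, 14, 7)
river cycle of g (length 8): (-11, 10, 6), (6, 14, -7), (-7, 14, 6), (6, 10, -11), (-11, 12, 5), (5, 18, -2), (-2, 18, 5), (5, 12, -11)
cycles differ ⇒ inequivalent

no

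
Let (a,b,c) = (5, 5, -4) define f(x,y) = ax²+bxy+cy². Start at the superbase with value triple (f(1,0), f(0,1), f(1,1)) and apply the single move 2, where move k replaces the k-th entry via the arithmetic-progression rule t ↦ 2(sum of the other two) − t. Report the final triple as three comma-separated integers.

start (5,-4,6) = (f(1,0),f(0,1),f(1,1))
replace slot 2: 2·(5+6) − (-4) = 26 → (5,26,6)

5,26,6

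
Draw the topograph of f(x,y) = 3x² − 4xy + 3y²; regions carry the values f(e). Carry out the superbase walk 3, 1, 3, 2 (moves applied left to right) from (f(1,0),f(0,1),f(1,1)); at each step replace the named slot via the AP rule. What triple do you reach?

start (3,3,2) = (f(1,0),f(0,1),f(1,1))
replace slot 3: 2·(3+3) − 2 = 10 → (3,3,10)
replace slot 1: 2·(3+10) − 3 = 23 → (23,3,10)
replace slot 3: 2·(23+3) − 10 = 42 → (23,3,42)
replace slot 2: 2·(23+42) − 3 = 127 → (23,127,42)

23,127,42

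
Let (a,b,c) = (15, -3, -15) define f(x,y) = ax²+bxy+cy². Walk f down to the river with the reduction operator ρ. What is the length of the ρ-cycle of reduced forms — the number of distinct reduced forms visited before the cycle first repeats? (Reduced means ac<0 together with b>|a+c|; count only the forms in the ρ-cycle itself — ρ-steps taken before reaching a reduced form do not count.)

D = 909, ⌊√D⌋ = 30
descent: ρ → (-15,3,15)  [lands on river]
river: ρ → (15,27,-3)
river: ρ → (-3,27,15)
river: ρ → (15,3,-15)
river: ρ → (-15,27,3)
river: ρ → (3,27,-15)
ρ-cycle length = 6 (tail of 1 descent step not counted)

6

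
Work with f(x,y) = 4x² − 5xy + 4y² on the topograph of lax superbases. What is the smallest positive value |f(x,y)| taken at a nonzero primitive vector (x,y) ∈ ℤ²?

translate: b→3 (≡-5 mod 8), so (4,-5,4)→(4,3,3)
flip: (4,3,3)→(3,-3,4)
translate: b→3 (≡-3 mod 6), so (3,-3,4)→(3,3,4)
reduced (well bottom): (3,3,4) with a≤c, −a<b≤a
well minimum = a = 3

3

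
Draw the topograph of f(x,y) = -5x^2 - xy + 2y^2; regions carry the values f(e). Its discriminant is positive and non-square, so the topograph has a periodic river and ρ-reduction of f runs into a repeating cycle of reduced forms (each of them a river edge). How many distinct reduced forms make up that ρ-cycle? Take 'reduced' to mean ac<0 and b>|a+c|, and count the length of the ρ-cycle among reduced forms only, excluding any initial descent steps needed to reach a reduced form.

D = 41, ⌊√D⌋ = 6
descent: ρ → (2,5,-2)  [lands on river]
river: ρ → (-2,3,4)
river: ρ → (4,5,-1)
river: ρ → (-1,5,4)
river: ρ → (4,3,-2)
river: ρ → (-2,5,2)
river: ρ → (2,3,-4)
river: ρ → (-4,5,1)
river: ρ → (1,5,-4)
river: ρ → (-4,3,2)
ρ-cycle length = 10 (tail of 1 descent step not counted)

10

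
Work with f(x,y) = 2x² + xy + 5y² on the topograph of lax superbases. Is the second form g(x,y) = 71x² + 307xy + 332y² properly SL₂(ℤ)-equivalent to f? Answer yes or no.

D₁ = -39, D₂ = -39
f: reduced (well bottom): (2,1,5) with a≤c, −a<b≤a
g: translate: b→23 (≡307 mod 142), so (71,307,332)→(71,23,2)
g: flip: (71,23,2)→(2,-23,71)
g: translate: b→1 (≡-23 mod 4), so (2,-23,71)→(2,1,5)
g: reduced (well bottom): (2,1,5) with a≤c, −a<b≤a
reduced forms (2, 1, 5) vs (2, 1, 5) ⇒ equivalent

yes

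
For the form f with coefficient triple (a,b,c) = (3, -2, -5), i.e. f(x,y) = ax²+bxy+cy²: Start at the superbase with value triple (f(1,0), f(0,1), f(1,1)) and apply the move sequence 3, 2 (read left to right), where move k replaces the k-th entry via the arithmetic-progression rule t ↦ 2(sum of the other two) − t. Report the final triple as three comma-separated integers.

start (3,-5,-4) = (f(1,0),f(0,1),f(1,1))
replace slot 3: 2·(3+(-5)) − (-4) = 0 → (3,-5,0)
replace slot 2: 2·(3+0) − (-5) = 11 → (3,11,0)

3,11,0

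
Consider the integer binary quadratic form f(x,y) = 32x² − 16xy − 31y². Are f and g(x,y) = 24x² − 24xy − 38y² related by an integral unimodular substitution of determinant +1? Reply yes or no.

D₁ = 4224, D₂ = 4224
river cycle of f (length 6): (-31, 16, 32), (32, 48, -15), (-15, 42, 41), (41, 40, -16), (-16, 56, 17), (17, 46, -31)
river cycle of g (length 6): (-38, 24, 24), (24, 24, -38), (-38, 52, 10), (10, 48, -48), (-48, 48, 10), (10, 52, -38)
cycles differ ⇒ inequivalent

no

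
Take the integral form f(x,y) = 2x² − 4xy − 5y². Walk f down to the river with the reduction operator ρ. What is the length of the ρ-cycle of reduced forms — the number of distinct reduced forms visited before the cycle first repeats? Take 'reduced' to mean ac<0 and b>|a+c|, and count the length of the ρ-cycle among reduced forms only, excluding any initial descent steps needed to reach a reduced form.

D = 56, ⌊√D⌋ = 7
descent: ρ → (-5,4,2)  [lands on river]
river: ρ → (2,4,-5)
river: ρ → (-5,6,1)
river: ρ → (1,6,-5)
ρ-cycle length = 4 (tail of 1 descent step not counted)

4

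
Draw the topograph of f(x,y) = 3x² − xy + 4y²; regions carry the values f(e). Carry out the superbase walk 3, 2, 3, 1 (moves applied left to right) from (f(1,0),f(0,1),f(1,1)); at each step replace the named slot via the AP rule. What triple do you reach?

start (3,4,6) = (f(1,0),f(0,1),f(1,1))
replace slot 3: 2·(3+4) − 6 = 8 → (3,4,8)
replace slot 2: 2·(3+8) − 4 = 18 → (3,18,8)
replace slot 3: 2·(3+18) − 8 = 34 → (3,18,34)
replace slot 1: 2·(18+34) − 3 = 101 → (101,18,34)

101,18,34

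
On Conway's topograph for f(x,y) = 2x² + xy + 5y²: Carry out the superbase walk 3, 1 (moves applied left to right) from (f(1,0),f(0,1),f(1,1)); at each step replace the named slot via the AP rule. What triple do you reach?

start (2,5,8) = (f(1,0),f(0,1),f(1,1))
replace slot 3: 2·(2+5) − 8 = 6 → (2,5,6)
replace slot 1: 2·(5+6) − 2 = 20 → (20,5,6)

20,5,6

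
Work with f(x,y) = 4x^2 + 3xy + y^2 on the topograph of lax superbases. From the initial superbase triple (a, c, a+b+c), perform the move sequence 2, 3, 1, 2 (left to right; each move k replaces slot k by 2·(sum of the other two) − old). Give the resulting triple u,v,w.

start (4,1,8) = (f(1,0),f(0,1),f(1,1))
replace slot 2: 2·(4+8) − 1 = 23 → (4,23,8)
replace slot 3: 2·(4+23) − 8 = 46 → (4,23,46)
replace slot 1: 2·(23+46) − 4 = 134 → (134,23,46)
replace slot 2: 2·(134+46) − 23 = 337 → (134,337,46)

134,337,46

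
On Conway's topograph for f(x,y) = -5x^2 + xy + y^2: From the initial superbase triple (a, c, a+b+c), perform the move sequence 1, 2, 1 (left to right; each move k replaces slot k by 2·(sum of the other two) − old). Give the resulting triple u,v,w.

start (-5,1,-3) = (f(1,0),f(0,1),f(1,1))
replace slot 1: 2·(1+(-3)) − (-5) = 1 → (1,1,-3)
replace slot 2: 2·(1+(-3)) − 1 = -5 → (1,-5,-3)
replace slot 1: 2·((-5)+(-3)) − 1 = -17 → (-17,-5,-3)

-17,-5,-3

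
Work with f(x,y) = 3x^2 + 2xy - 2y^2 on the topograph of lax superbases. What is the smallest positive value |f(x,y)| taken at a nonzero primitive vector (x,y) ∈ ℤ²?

river: ρ → (-2,2,3)
river: ρ → (3,4,-1)
river: ρ → (-1,4,3)
river: ρ → (3,2,-2)
closes: descent 0, river 4
min |a| on river = 1

1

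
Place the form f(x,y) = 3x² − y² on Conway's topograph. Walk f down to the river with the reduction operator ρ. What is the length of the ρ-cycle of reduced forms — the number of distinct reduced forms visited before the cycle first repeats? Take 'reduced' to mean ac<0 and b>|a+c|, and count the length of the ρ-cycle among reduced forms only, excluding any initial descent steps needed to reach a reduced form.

D = 12, ⌊√D⌋ = 3
descent: ρ → (-1,2,2)  [lands on river]
river: ρ → (2,2,-1)
ρ-cycle length = 2 (tail of 1 descent step not counted)

2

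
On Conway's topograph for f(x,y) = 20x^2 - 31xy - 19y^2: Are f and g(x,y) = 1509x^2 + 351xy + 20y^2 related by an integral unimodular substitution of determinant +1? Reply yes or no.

D₁ = 2481, D₂ = 2481
river cycle of f (length 44): (-19, 31, 20), (20, 49, -1), (-1, 49, 20), (20, 31, -19), (-19, 45, 6), (6, 39, -40), (-40, 41, 5), (5, 49, -4), (-4, 47, 17), (17, 21, -30), … (34 more)
river cycle of g (length 44): (20, 49, -1), (-1, 49, 20), (20, 31, -19), (-19, 45, 6), (6, 39, -40), (-40, 41, 5), (5, 49, -4), (-4, 47, 17), (17, 21, -30), (-30, 39, 8), … (34 more)
cycles coincide ⇒ equivalent

yes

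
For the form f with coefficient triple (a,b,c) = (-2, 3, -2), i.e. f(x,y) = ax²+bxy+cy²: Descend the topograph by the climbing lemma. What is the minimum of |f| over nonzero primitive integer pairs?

translate: b→1 (≡-3 mod 4), so (2,-3,2)→(2,1,1)
flip: (2,1,1)→(1,-1,2)
translate: b→1 (≡-1 mod 2), so (1,-1,2)→(1,1,2)
reduced (well bottom): (1,1,2) with a≤c, −a<b≤a
well minimum |f| = |-1| = 1 (negative-definite)

1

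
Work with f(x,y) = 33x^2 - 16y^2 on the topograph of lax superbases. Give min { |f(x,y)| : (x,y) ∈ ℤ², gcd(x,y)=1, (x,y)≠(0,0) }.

descent: ρ → (-16,32,17)  [lands on river]
river: ρ → (17,36,-12)
river: ρ → (-12,36,17)
river: ρ → (17,32,-16)
closes: descent 1, river 4
min |a| on river = 12

12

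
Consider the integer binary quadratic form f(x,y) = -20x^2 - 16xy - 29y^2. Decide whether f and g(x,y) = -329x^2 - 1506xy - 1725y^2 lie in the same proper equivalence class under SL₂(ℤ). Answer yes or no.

D₁ = -2064, D₂ = -2064
f is negative-definite; reduce −f:
−f: reduced (well bottom): (20,16,29) with a≤c, −a<b≤a
flip sign back: reduced form of f is (-20,-16,-29)
g is negative-definite; reduce −g:
−g: translate: b→190 (≡1506 mod 658), so (329,1506,1725)→(329,190,29)
−g: flip: (329,190,29)→(29,-190,329)
−g: translate: b→-16 (≡-190 mod 58), so (29,-190,329)→(29,-16,20)
−g: flip: (29,-16,20)→(20,16,29)
−g: reduced (well bottom): (20,16,29) with a≤c, −a<b≤a
flip sign back: reduced form of g is (-20,-16,-29)
reduced forms (-20, -16, -29) vs (-20, -16, -29) ⇒ equivalent

yes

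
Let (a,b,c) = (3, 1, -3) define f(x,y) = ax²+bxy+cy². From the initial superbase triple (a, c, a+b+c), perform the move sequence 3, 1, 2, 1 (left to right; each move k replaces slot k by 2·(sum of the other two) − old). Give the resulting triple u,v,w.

start (3,-3,1) = (f(1,0),f(0,1),f(1,1))
replace slot 3: 2·(3+(-3)) − 1 = -1 → (3,-3,-1)
replace slot 1: 2·((-3)+(-1)) − 3 = -11 → (-11,-3,-1)
replace slot 2: 2·((-11)+(-1)) − (-3) = -21 → (-11,-21,-1)
replace slot 1: 2·((-21)+(-1)) − (-11) = -33 → (-33,-21,-1)

-33,-21,-1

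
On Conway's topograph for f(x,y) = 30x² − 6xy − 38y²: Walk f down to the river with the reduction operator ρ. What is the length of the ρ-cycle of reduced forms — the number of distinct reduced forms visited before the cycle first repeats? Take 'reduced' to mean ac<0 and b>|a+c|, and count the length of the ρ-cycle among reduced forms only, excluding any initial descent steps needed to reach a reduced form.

D = 4596, ⌊√D⌋ = 67
descent: ρ → (-38,6,30)
descent: ρ → (30,54,-14)  [lands on river]
river: ρ → (-14,58,22)
river: ρ → (22,30,-42)
river: ρ → (-42,54,10)
river: ρ → (10,66,-6)
river: ρ → (-6,66,10)
river: ρ → (10,54,-42)
river: ρ → (-42,30,22)
river: ρ → (22,58,-14)
river: ρ → (-14,54,30)
river: ρ → (30,66,-2)
river: ρ → (-2,66,30)
ρ-cycle length = 12 (tail of 2 descent steps not counted)

12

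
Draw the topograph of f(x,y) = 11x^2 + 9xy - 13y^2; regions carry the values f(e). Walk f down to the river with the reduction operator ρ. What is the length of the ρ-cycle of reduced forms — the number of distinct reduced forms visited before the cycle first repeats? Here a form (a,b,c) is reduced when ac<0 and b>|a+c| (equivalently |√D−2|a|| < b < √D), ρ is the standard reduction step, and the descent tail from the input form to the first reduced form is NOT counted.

D = 653, ⌊√D⌋ = 25
river: ρ → (-13,17,7)
river: ρ → (7,25,-1)
river: ρ → (-1,25,7)
river: ρ → (7,17,-13)
river: ρ → (-13,9,11)
river: ρ → (11,13,-11)
river: ρ → (-11,9,13)
river: ρ → (13,17,-7)
river: ρ → (-7,25,1)
river: ρ → (1,25,-7)
river: ρ → (-7,17,13)
river: ρ → (13,9,-11)
river: ρ → (-11,13,11)
river: ρ → (11,9,-13)
ρ-cycle length = 14 (tail of 0 descent steps not counted)

14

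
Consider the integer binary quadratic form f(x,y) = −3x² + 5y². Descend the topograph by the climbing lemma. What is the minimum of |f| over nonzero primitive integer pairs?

descent: ρ → (5,0,-3)
descent: ρ → (-3,6,2)  [lands on river]
river: ρ → (2,6,-3)
closes: descent 2, river 2
min |a| on river = 2

2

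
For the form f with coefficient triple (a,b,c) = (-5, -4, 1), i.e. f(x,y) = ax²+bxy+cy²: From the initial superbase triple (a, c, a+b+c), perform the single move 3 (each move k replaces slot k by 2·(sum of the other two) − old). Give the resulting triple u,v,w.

start (-5,1,-8) = (f(1,0),f(0,1),f(1,1))
replace slot 3: 2·((-5)+1) − (-8) = 0 → (-5,1,0)

-5,1,0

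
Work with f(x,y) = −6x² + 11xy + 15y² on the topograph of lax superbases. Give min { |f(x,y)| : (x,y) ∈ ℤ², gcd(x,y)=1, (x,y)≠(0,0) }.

river: ρ → (15,19,-2)
river: ρ → (-2,21,5)
river: ρ → (5,19,-6)
river: ρ → (-6,17,8)
river: ρ → (8,15,-8)
river: ρ → (-8,17,6)
river: ρ → (6,19,-5)
river: ρ → (-5,21,2)
river: ρ → (2,19,-15)
river: ρ → (-15,11,6)
river: ρ → (6,13,-13)
river: ρ → (-13,13,6)
river: ρ → (6,11,-15)
river: ρ → (-15,19,2)
river: ρ → (2,21,-5)
river: ρ → (-5,19,6)
river: ρ → (6,17,-8)
river: ρ → (-8,15,8)
river: ρ → (8,17,-6)
river: ρ → (-6,19,5)
river: ρ → (5,21,-2)
river: ρ → (-2,19,15)
river: ρ → (15,11,-6)
river: ρ → (-6,13,13)
river: ρ → (13,13,-6)
river: ρ → (-6,11,15)
closes: descent 0, river 26
min |a| on river = 2

2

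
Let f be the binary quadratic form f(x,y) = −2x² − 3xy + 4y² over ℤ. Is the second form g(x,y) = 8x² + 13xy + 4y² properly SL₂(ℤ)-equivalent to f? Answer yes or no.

D₁ = 41, D₂ = 41
river cycle of f (length 10): (4, 3, -2), (-2, 5, 2), (2, 3, -4), (-4, 5, 1), (1, 5, -4), (-4, 3, 2), (2, 5, -2), (-2, 3, 4), (4, 5, -1), (-1, 5, 4)
river cycle of g (length 10): (4, 3, -2), (-2, 5, 2), (2, 3, -4), (-4, 5, 1), (1, 5, -4), (-4, 3, 2), (2, 5, -2), (-2, 3, 4), (4, 5, -1), (-1, 5, 4)
cycles coincide ⇒ equivalent

yes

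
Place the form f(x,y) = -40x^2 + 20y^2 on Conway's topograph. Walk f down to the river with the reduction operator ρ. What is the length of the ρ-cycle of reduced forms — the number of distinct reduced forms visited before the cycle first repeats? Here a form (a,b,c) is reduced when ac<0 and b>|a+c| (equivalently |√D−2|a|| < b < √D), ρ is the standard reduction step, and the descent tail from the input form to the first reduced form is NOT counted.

D = 3200, ⌊√D⌋ = 56
descent: ρ → (20,40,-20)  [lands on river]
river: ρ → (-20,40,20)
ρ-cycle length = 2 (tail of 1 descent step not counted)

2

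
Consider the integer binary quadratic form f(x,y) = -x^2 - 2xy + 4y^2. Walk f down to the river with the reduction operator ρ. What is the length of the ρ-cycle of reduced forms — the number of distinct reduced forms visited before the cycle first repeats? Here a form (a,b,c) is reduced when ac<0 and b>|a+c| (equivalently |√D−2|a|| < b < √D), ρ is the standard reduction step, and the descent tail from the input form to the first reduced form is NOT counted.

D = 20, ⌊√D⌋ = 4
descent: ρ → (4,2,-1)
descent: ρ → (-1,4,1)  [lands on river]
river: ρ → (1,4,-1)
ρ-cycle length = 2 (tail of 2 descent steps not counted)

2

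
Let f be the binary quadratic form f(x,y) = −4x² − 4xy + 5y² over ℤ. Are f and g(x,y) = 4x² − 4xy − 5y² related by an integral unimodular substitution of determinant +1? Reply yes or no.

D₁ = 96, D₂ = 96
river cycle of f (length 4): (5, 4, -4), (-4, 4, 5), (5, 6, -3), (-3, 6, 5)
river cycle of g (length 4): (-5, 4, 4), (4, 4, -5), (-5, 6, 3), (3, 6, -5)
cycles differ ⇒ inequivalent

no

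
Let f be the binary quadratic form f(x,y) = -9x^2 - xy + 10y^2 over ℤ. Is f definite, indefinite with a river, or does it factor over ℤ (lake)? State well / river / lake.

D = b²−4ac = (-1)² − 4·(-9)·10 = 361
D = 19² is a perfect square ⇒ form factors over ℤ ⇒ lakes

lake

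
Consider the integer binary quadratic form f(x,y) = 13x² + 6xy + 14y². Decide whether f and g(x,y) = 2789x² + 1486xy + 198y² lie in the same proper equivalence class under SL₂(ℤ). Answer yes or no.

D₁ = -692, D₂ = -692
f: reduced (well bottom): (13,6,14) with a≤c, −a<b≤a
g: flip: (2789,1486,198)→(198,-1486,2789)
g: translate: b→98 (≡-1486 mod 396), so (198,-1486,2789)→(198,98,13)
g: flip: (198,98,13)→(13,-98,198)
g: translate: b→6 (≡-98 mod 26), so (13,-98,198)→(13,6,14)
g: reduced (well bottom): (13,6,14) with a≤c, −a<b≤a
reduced forms (13, 6, 14) vs (13, 6, 14) ⇒ equivalent

yes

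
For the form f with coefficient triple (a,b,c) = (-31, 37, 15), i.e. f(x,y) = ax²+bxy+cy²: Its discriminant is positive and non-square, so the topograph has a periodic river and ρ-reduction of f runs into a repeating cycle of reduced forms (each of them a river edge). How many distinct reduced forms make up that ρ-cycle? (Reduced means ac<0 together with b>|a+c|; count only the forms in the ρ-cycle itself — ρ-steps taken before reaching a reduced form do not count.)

D = 3229, ⌊√D⌋ = 56
river: ρ → (15,53,-7)
river: ρ → (-7,45,43)
river: ρ → (43,41,-9)
river: ρ → (-9,49,23)
river: ρ → (23,43,-15)
river: ρ → (-15,47,17)
river: ρ → (17,55,-3)
river: ρ → (-3,53,35)
river: ρ → (35,17,-21)
river: ρ → (-21,25,31)
river: ρ → (31,37,-15)
river: ρ → (-15,53,7)
river: ρ → (7,45,-43)
river: ρ → (-43,41,9)
river: ρ → (9,49,-23)
river: ρ → (-23,43,15)
river: ρ → (15,47,-17)
river: ρ → (-17,55,3)
river: ρ → (3,53,-35)
river: ρ → (-35,17,21)
river: ρ → (21,25,-31)
river: ρ → (-31,37,15)
ρ-cycle length = 22 (tail of 0 descent steps not counted)

22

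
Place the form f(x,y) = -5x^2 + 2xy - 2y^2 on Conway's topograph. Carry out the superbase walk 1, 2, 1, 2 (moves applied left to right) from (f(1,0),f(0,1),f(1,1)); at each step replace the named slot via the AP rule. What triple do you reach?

start (-5,-2,-5) = (f(1,0),f(0,1),f(1,1))
replace slot 1: 2·((-2)+(-5)) − (-5) = -9 → (-9,-2,-5)
replace slot 2: 2·((-9)+(-5)) − (-2) = -26 → (-9,-26,-5)
replace slot 1: 2·((-26)+(-5)) − (-9) = -53 → (-53,-26,-5)
replace slot 2: 2·((-53)+(-5)) − (-26) = -90 → (-53,-90,-5)

-53,-90,-5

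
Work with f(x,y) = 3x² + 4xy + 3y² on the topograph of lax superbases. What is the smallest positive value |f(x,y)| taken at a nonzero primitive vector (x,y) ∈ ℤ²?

translate: b→-2 (≡4 mod 6), so (3,4,3)→(3,-2,2)
flip: (3,-2,2)→(2,2,3)
reduced (well bottom): (2,2,3) with a≤c, −a<b≤a
well minimum = a = 2

2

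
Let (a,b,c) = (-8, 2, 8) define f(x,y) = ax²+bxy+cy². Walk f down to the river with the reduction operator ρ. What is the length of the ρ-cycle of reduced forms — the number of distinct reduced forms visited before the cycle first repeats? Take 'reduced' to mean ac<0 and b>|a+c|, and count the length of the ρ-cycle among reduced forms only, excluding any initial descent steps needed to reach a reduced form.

D = 260, ⌊√D⌋ = 16
river: ρ → (8,14,-2)
river: ρ → (-2,14,8)
river: ρ → (8,2,-8)
river: ρ → (-8,14,2)
river: ρ → (2,14,-8)
river: ρ → (-8,2,8)
ρ-cycle length = 6 (tail of 0 descent steps not counted)

6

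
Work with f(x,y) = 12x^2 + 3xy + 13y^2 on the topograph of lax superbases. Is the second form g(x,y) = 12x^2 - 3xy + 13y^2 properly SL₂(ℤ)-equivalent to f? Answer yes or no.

D₁ = -615, D₂ = -615
f: reduced (well bottom): (12,3,13) with a≤c, −a<b≤a
g: reduced (well bottom): (12,-3,13) with a≤c, −a<b≤a
reduced forms (12, 3, 13) vs (12, -3, 13) ⇒ inequivalent

no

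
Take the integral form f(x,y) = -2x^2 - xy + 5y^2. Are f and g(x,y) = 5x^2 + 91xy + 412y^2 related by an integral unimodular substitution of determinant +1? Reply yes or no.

D₁ = 41, D₂ = 41
river cycle of f (length 10): (-2, 3, 4), (4, 5, -1), (-1, 5, 4), (4, 3, -2), (-2, 5, 2), (2, 3, -4), (-4, 5, 1), (1, 5, -4), (-4, 3, 2), (2, 5, -2)
river cycle of g (length 10): (-2, 3, 4), (4, 5, -1), (-1, 5, 4), (4, 3, -2), (-2, 5, 2), (2, 3, -4), (-4, 5, 1), (1, 5, -4), (-4, 3, 2), (2, 5, -2)
cycles coincide ⇒ equivalent

yes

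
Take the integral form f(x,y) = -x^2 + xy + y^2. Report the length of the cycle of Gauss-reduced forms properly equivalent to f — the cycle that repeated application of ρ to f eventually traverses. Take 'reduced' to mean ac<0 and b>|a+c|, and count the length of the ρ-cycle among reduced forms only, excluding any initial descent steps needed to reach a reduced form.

D = 5, ⌊√D⌋ = 2
river: ρ → (1,1,-1)
river: ρ → (-1,1,1)
ρ-cycle length = 2 (tail of 0 descent steps not counted)

2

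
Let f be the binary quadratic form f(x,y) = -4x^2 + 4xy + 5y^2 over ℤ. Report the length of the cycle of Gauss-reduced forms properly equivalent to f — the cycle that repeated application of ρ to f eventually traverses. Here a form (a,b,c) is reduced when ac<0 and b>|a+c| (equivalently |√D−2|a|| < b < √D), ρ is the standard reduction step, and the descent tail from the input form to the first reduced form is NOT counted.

D = 96, ⌊√D⌋ = 9
river: ρ → (5,6,-3)
river: ρ → (-3,6,5)
river: ρ → (5,4,-4)
river: ρ → (-4,4,5)
ρ-cycle length = 4 (tail of 0 descent steps not counted)

4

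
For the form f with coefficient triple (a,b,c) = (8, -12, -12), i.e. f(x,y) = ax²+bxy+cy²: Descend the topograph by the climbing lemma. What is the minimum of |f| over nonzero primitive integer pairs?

descent: ρ → (-12,12,8)  [lands on river]
river: ρ → (8,20,-4)
river: ρ → (-4,20,8)
river: ρ → (8,12,-12)
closes: descent 1, river 4
min |a| on river = 4

4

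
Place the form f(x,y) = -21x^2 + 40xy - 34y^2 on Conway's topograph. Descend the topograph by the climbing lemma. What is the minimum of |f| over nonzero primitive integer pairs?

translate: b→2 (≡-40 mod 42), so (21,-40,34)→(21,2,15)
flip: (21,2,15)→(15,-2,21)
reduced (well bottom): (15,-2,21) with a≤c, −a<b≤a
well minimum |f| = |-15| = 15 (negative-definite)

15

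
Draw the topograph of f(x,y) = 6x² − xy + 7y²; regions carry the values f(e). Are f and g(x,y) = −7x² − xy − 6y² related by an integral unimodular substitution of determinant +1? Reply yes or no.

D₁ = -167, D₂ = -167
f: reduced (well bottom): (6,-1,7) with a≤c, −a<b≤a
g is negative-definite; reduce −g:
−g: flip: (7,1,6)→(6,-1,7)
−g: reduced (well bottom): (6,-1,7) with a≤c, −a<b≤a
flip sign back: reduced form of g is (-6,1,-7)
reduced forms (6, -1, 7) vs (-6, 1, -7) ⇒ inequivalent

no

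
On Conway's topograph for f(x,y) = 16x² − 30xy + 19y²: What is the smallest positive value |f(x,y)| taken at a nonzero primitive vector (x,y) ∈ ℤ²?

translate: b→2 (≡-30 mod 32), so (16,-30,19)→(16,2,5)
flip: (16,2,5)→(5,-2,16)
reduced (well bottom): (5,-2,16) with a≤c, −a<b≤a
well minimum = a = 5

5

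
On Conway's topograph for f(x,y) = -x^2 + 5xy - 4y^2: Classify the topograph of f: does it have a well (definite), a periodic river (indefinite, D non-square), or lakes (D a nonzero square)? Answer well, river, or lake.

D = b²−4ac = 5² − 4·(-1)·(-4) = 9
D = 3² is a perfect square ⇒ form factors over ℤ ⇒ lakes

lake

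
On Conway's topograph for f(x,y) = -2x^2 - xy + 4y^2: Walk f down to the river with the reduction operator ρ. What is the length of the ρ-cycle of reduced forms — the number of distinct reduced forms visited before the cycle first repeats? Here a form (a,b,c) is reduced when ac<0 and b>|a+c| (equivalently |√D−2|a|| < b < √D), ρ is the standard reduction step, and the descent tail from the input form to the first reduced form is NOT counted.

D = 33, ⌊√D⌋ = 5
descent: ρ → (4,1,-2)
descent: ρ → (-2,3,3)  [lands on river]
river: ρ → (3,3,-2)
river: ρ → (-2,5,1)
river: ρ → (1,5,-2)
ρ-cycle length = 4 (tail of 2 descent steps not counted)

4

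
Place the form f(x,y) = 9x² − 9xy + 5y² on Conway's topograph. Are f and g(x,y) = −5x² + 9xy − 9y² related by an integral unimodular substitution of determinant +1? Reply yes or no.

D₁ = -99, D₂ = -99
f: translate: b→9 (≡-9 mod 18), so (9,-9,5)→(9,9,5)
f: flip: (9,9,5)→(5,-9,9)
f: translate: b→1 (≡-9 mod 10), so (5,-9,9)→(5,1,5)
f: reduced (well bottom): (5,1,5) with a≤c, −a<b≤a
g is negative-definite; reduce −g:
−g: translate: b→1 (≡-9 mod 10), so (5,-9,9)→(5,1,5)
−g: reduced (well bottom): (5,1,5) with a≤c, −a<b≤a
flip sign back: reduced form of g is (-5,-1,-5)
reduced forms (5, 1, 5) vs (-5, -1, -5) ⇒ inequivalent

no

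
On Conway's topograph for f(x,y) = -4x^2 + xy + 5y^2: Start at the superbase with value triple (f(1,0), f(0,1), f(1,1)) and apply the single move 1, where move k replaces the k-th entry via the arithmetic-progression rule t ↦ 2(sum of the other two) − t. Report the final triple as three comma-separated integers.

start (-4,5,2) = (f(1,0),f(0,1),f(1,1))
replace slot 1: 2·(5+2) − (-4) = 18 → (18,5,2)

18,5,2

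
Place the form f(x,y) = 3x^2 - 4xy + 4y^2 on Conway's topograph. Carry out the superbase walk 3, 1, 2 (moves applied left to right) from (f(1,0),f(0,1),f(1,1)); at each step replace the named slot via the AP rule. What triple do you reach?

start (3,4,3) = (f(1,0),f(0,1),f(1,1))
replace slot 3: 2·(3+4) − 3 = 11 → (3,4,11)
replace slot 1: 2·(4+11) − 3 = 27 → (27,4,11)
replace slot 2: 2·(27+11) − 4 = 72 → (27,72,11)

27,72,11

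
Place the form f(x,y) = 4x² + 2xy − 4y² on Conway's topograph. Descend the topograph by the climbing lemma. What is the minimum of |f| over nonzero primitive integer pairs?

river: ρ → (-4,6,2)
river: ρ → (2,6,-4)
river: ρ → (-4,2,4)
river: ρ → (4,6,-2)
river: ρ → (-2,6,4)
river: ρ → (4,2,-4)
closes: descent 0, river 6
min |a| on river = 2

2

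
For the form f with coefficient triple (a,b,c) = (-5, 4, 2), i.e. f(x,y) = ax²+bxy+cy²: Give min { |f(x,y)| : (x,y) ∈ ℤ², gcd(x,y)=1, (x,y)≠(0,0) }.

river: ρ → (2,4,-5)
river: ρ → (-5,6,1)
river: ρ → (1,6,-5)
river: ρ → (-5,4,2)
closes: descent 0, river 4
min |a| on river = 1

1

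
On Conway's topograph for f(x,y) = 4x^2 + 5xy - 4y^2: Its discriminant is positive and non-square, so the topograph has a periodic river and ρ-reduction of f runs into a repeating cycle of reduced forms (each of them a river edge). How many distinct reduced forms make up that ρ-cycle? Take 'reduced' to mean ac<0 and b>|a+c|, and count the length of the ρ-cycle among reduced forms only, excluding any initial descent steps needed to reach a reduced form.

D = 89, ⌊√D⌋ = 9
river: ρ → (-4,3,5)
river: ρ → (5,7,-2)
river: ρ → (-2,9,1)
river: ρ → (1,9,-2)
river: ρ → (-2,7,5)
river: ρ → (5,3,-4)
river: ρ → (-4,5,4)
river: ρ → (4,3,-5)
river: ρ → (-5,7,2)
river: ρ → (2,9,-1)
river: ρ → (-1,9,2)
river: ρ → (2,7,-5)
river: ρ → (-5,3,4)
river: ρ → (4,5,-4)
ρ-cycle length = 14 (tail of 0 descent steps not counted)

14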